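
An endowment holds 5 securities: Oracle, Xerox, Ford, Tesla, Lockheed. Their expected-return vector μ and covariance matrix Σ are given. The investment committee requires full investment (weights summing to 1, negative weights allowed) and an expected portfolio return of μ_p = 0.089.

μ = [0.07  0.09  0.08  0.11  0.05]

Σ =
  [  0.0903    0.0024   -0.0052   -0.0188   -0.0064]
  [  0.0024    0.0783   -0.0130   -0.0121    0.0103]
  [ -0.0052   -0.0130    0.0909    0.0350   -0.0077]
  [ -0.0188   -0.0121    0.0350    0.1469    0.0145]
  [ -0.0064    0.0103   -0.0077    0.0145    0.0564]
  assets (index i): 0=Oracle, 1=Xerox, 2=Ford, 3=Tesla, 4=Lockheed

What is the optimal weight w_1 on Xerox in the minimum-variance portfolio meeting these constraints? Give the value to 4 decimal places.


0.3684

p=Σ⁻¹μ = [0.9884  1.2845  0.9136  0.6933  0.7106]
q=Σ⁻¹𝟙 = [13.7222  12.9873  13.3041  4.7346  17.5149]
a=μᵀp=0.369666  b=𝟙ᵀp=4.590296  c=𝟙ᵀq=62.263203  D=ac−b²=1.945760
λ₁=(c·0.089−b)/D = (62.263203·0.089−4.590296)/1.945760 = 0.488821
λ₂=(a−b·0.089)/D = (0.369666−4.590296·0.089)/1.945760 = -0.019977
w* = 0.488821·p + -0.019977·q:
  w_0 = 0.488821·0.9884 + -0.019977·13.7222 = 0.2090  (Oracle)
  w_1 = 0.488821·1.2845 + -0.019977·12.9873 = 0.3684  (Xerox)
  w_2 = 0.488821·0.9136 + -0.019977·13.3041 = 0.1808  (Ford)
  w_3 = 0.488821·0.6933 + -0.019977·4.7346 = 0.2443  (Tesla)
  w_4 = 0.488821·0.7106 + -0.019977·17.5149 = -0.0025  (Lockheed)
Σw_i=1.0000  μᵀw=0.0890
σ²=wᵀΣw=λ₁·μ_p+λ₂ = 0.488821·0.089 + -0.019977 = 0.023528 ≈ 0.0235


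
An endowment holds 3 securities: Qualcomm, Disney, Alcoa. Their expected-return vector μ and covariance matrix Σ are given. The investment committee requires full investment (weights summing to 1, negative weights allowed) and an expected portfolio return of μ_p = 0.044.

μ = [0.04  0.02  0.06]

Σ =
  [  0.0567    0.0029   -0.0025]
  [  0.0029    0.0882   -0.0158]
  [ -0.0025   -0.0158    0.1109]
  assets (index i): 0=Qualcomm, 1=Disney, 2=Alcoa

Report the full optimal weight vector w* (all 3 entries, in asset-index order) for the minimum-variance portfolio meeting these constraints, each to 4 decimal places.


u=Σ⁻¹μ = [0.7161  0.3110  0.6015]
v=Σ⁻¹𝟙 = [17.4785  12.7751  11.2312]
a=μᵀu=0.070951  b=𝟙ᵀu=1.628516  c=𝟙ᵀv=41.484837  D=ac−b²=0.291323
λ₁=(c·0.044−b)/D = (41.484837·0.044−1.628516)/0.291323 = 0.675597
λ₂=(a−b·0.044)/D = (0.070951−1.628516·0.044)/0.291323 = -0.002416
w* = 0.675597·u + -0.002416·v:
  w_0 = 0.675597·0.7161 + -0.002416·17.4785 = 0.4416  (Qualcomm)
  w_1 = 0.675597·0.3110 + -0.002416·12.7751 = 0.1792  (Disney)
  w_2 = 0.675597·0.6015 + -0.002416·11.2312 = 0.3792  (Alcoa)
Σw_i=1.0000  μᵀw=0.0440
σ²=wᵀΣw=λ₁·μ_p+λ₂ = 0.675597·0.044 + -0.002416 = 0.027310 ≈ 0.0273

0.4416  0.1792  0.3792


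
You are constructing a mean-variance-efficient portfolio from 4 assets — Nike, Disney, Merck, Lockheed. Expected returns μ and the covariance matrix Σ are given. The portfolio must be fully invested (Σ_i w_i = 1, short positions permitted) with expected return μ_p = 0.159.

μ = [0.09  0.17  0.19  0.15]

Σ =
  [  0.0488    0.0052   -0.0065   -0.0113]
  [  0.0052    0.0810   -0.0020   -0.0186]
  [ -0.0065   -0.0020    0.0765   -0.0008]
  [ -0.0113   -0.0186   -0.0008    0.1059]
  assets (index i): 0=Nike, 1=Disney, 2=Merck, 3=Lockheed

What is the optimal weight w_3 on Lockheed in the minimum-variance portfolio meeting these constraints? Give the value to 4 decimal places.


0.2204

x=Σ⁻¹μ = [2.4428  2.5014  2.7790  2.1374]
y=Σ⁻¹𝟙 = [24.4402  14.5449  15.6828  14.7239]
a=μᵀx=1.493702  b=𝟙ᵀx=9.860563  c=𝟙ᵀy=69.391794  D=ac−b²=6.419969
λ₁=(c·0.159−b)/D = (69.391794·0.159−9.860563)/6.419969 = 0.182669
λ₂=(a−b·0.159)/D = (1.493702−9.860563·0.159)/6.419969 = -0.011546
w* = 0.182669·x + -0.011546·y:
  w_0 = 0.182669·2.4428 + -0.011546·24.4402 = 0.1640  (Nike)
  w_1 = 0.182669·2.5014 + -0.011546·14.5449 = 0.2890  (Disney)
  w_2 = 0.182669·2.7790 + -0.011546·15.6828 = 0.3266  (Merck)
  w_3 = 0.182669·2.1374 + -0.011546·14.7239 = 0.2204  (Lockheed)
Σw_i=1.0000  μᵀw=0.1590
σ²=wᵀΣw=λ₁·μ_p+λ₂ = 0.182669·0.159 + -0.011546 = 0.017498 ≈ 0.0175


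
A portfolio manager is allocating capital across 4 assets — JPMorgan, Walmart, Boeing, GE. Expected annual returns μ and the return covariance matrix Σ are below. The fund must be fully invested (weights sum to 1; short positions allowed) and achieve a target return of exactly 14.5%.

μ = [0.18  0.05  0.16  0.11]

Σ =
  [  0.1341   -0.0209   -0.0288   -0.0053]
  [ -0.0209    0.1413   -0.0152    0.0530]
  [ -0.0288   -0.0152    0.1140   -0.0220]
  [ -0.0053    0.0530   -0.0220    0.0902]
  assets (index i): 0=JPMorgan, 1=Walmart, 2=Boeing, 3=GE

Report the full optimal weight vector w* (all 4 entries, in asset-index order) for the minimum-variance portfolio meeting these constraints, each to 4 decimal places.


0.3005  0.0644  0.3566  0.2786

p=Σ⁻¹μ = [1.9320  0.2257  2.2597  1.7516]
q=Σ⁻¹𝟙 = [12.0669  6.0000  14.9186  11.9087]
a=μᵀp=0.913268  b=𝟙ᵀp=6.168969  c=𝟙ᵀq=44.894159  D=ac−b²=2.944235
λ₁=(c·0.145−b)/D = (44.894159·0.145−6.168969)/2.944235 = 0.115712
λ₂=(a−b·0.145)/D = (0.913268−6.168969·0.145)/2.944235 = 0.006374
w* = 0.115712·p + 0.006374·q:
  w_0 = 0.115712·1.9320 + 0.006374·12.0669 = 0.3005  (JPMorgan)
  w_1 = 0.115712·0.2257 + 0.006374·6.0000 = 0.0644  (Walmart)
  w_2 = 0.115712·2.2597 + 0.006374·14.9186 = 0.3566  (Boeing)
  w_3 = 0.115712·1.7516 + 0.006374·11.9087 = 0.2786  (GE)
Σw_i=1.0000  μᵀw=0.1450
σ²=wᵀΣw=λ₁·μ_p+λ₂ = 0.115712·0.145 + 0.006374 = 0.023153 ≈ 0.0232


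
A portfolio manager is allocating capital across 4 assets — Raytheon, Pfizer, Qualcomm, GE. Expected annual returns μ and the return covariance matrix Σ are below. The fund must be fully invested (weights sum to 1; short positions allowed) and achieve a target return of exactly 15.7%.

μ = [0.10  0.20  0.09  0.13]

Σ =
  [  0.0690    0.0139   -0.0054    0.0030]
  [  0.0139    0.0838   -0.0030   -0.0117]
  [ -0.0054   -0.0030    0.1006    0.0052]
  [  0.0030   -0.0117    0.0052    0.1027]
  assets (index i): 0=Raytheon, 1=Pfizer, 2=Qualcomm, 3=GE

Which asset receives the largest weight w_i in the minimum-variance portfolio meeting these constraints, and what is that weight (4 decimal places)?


Pfizer (0.5033)

g=Σ⁻¹μ = [0.9624  2.4662  0.9438  1.4709]
h=Σ⁻¹𝟙 = [12.5203  11.6499  10.4341  10.1703]
a=μᵀg=0.865625  b=𝟙ᵀg=5.843216  c=𝟙ᵀh=44.774590  D=ac−b²=4.614832
λ₁=(c·0.157−b)/D = (44.774590·0.157−5.843216)/4.614832 = 0.257083
λ₂=(a−b·0.157)/D = (0.865625−5.843216·0.157)/4.614832 = -0.011216
w* = 0.257083·g + -0.011216·h:
  w_0 = 0.257083·0.9624 + -0.011216·12.5203 = 0.1070  (Raytheon)
  w_1 = 0.257083·2.4662 + -0.011216·11.6499 = 0.5033  (Pfizer)
  w_2 = 0.257083·0.9438 + -0.011216·10.4341 = 0.1256  (Qualcomm)
  w_3 = 0.257083·1.4709 + -0.011216·10.1703 = 0.2641  (GE)
Σw_i=1.0000  μᵀw=0.1570
σ²=wᵀΣw=λ₁·μ_p+λ₂ = 0.257083·0.157 + -0.011216 = 0.029146 ≈ 0.0291


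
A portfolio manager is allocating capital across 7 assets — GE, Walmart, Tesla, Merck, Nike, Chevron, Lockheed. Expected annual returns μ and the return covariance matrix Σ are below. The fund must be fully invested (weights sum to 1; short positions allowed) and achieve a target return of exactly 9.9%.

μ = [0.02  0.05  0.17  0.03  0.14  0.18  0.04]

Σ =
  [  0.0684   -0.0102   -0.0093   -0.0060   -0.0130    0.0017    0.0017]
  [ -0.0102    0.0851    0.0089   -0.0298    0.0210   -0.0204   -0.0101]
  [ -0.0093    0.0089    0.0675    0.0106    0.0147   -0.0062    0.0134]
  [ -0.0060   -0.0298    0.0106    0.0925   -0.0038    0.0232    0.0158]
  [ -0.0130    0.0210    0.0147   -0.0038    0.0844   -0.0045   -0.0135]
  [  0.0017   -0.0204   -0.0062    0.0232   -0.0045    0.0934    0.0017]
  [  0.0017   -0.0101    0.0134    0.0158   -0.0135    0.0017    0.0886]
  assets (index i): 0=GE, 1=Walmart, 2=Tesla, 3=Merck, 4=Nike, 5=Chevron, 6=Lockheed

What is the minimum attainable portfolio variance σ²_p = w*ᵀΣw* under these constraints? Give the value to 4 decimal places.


x=Σ⁻¹μ = [0.8850  0.5925  2.4518  -0.2976  1.3880  2.3377  0.3509]
y=Σ⁻¹𝟙 = [21.5627  19.1686  9.6797  12.8100  11.6843  12.3269  10.8535]
a=μᵀx=1.084344  b=𝟙ᵀx=7.708313  c=𝟙ᵀy=98.085742  D=ac−b²=46.940624
λ₁=(c·0.099−b)/D = (98.085742·0.099−7.708313)/46.940624 = 0.042653
λ₂=(a−b·0.099)/D = (1.084344−7.708313·0.099)/46.940624 = 0.006843
w* = 0.042653·x + 0.006843·y:
  w_0 = 0.042653·0.8850 + 0.006843·21.5627 = 0.1853  (GE)
  w_1 = 0.042653·0.5925 + 0.006843·19.1686 = 0.1564  (Walmart)
  w_2 = 0.042653·2.4518 + 0.006843·9.6797 = 0.1708  (Tesla)
  w_3 = 0.042653·-0.2976 + 0.006843·12.8100 = 0.0750  (Merck)
  w_4 = 0.042653·1.3880 + 0.006843·11.6843 = 0.1392  (Nike)
  w_5 = 0.042653·2.3377 + 0.006843·12.3269 = 0.1841  (Chevron)
  w_6 = 0.042653·0.3509 + 0.006843·10.8535 = 0.0892  (Lockheed)
Σw_i=1.0000  μᵀw=0.0990
σ²=wᵀΣw=λ₁·μ_p+λ₂ = 0.042653·0.099 + 0.006843 = 0.011066 ≈ 0.0111

0.0111


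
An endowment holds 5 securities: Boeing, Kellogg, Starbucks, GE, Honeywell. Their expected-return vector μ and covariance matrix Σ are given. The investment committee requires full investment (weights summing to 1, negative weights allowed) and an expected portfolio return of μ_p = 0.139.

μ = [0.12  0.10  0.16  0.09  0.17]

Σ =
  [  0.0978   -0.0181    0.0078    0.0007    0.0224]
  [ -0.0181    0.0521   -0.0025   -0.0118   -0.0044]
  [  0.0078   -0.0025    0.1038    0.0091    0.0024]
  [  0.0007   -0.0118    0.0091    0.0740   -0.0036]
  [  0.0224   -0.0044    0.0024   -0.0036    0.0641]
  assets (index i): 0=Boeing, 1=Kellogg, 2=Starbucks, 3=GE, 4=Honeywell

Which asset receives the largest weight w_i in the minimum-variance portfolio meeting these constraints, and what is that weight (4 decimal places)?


g=Σ⁻¹μ = [1.0762  2.9399  1.3299  1.6339  2.5198]
h=Σ⁻¹𝟙 = [11.5595  28.7988  7.5725  17.7585  14.2518]
a=μᵀg=1.211332  b=𝟙ᵀg=9.499690  c=𝟙ᵀh=79.941110  D=ac−b²=6.591100
λ₁=(c·0.139−b)/D = (79.941110·0.139−9.499690)/6.591100 = 0.244591
λ₂=(a−b·0.139)/D = (1.211332−9.499690·0.139)/6.591100 = -0.016556
w* = 0.244591·g + -0.016556·h:
  w_0 = 0.244591·1.0762 + -0.016556·11.5595 = 0.0718  (Boeing)
  w_1 = 0.244591·2.9399 + -0.016556·28.7988 = 0.2423  (Kellogg)
  w_2 = 0.244591·1.3299 + -0.016556·7.5725 = 0.1999  (Starbucks)
  w_3 = 0.244591·1.6339 + -0.016556·17.7585 = 0.1056  (GE)
  w_4 = 0.244591·2.5198 + -0.016556·14.2518 = 0.3804  (Honeywell)
Σw_i=1.0000  μᵀw=0.1390
σ²=wᵀΣw=λ₁·μ_p+λ₂ = 0.244591·0.139 + -0.016556 = 0.017442 ≈ 0.0174

Honeywell (0.3804)


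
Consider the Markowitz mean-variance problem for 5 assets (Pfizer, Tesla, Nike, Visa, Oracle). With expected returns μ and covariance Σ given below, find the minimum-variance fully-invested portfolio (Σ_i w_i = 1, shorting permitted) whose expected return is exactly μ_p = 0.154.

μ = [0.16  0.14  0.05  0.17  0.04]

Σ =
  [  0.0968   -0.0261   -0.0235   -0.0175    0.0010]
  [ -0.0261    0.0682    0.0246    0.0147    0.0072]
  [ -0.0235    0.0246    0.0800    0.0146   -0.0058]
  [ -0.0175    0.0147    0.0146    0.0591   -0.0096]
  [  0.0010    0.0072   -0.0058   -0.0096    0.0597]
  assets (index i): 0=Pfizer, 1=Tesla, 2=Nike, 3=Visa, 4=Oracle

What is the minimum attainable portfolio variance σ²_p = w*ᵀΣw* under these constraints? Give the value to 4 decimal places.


0.0174

u=Σ⁻¹μ = [2.9070  2.2798  0.2489  3.2539  0.8938]
v=Σ⁻¹𝟙 = [19.8700  11.3433  12.6057  20.0355  19.4960]
a=μᵀu=1.385663  b=𝟙ᵀu=9.583431  c=𝟙ᵀv=83.350597  D=ac−b²=23.653671
λ₁=(c·0.154−b)/D = (83.350597·0.154−9.583431)/23.653671 = 0.137508
λ₂=(a−b·0.154)/D = (1.385663−9.583431·0.154)/23.653671 = -0.003813
w* = 0.137508·u + -0.003813·v:
  w_0 = 0.137508·2.9070 + -0.003813·19.8700 = 0.3240  (Pfizer)
  w_1 = 0.137508·2.2798 + -0.003813·11.3433 = 0.2702  (Tesla)
  w_2 = 0.137508·0.2489 + -0.003813·12.6057 = -0.0138  (Nike)
  w_3 = 0.137508·3.2539 + -0.003813·20.0355 = 0.3710  (Visa)
  w_4 = 0.137508·0.8938 + -0.003813·19.4960 = 0.0486  (Oracle)
Σw_i=1.0000  μᵀw=0.1540
σ²=wᵀΣw=λ₁·μ_p+λ₂ = 0.137508·0.154 + -0.003813 = 0.017363 ≈ 0.0174


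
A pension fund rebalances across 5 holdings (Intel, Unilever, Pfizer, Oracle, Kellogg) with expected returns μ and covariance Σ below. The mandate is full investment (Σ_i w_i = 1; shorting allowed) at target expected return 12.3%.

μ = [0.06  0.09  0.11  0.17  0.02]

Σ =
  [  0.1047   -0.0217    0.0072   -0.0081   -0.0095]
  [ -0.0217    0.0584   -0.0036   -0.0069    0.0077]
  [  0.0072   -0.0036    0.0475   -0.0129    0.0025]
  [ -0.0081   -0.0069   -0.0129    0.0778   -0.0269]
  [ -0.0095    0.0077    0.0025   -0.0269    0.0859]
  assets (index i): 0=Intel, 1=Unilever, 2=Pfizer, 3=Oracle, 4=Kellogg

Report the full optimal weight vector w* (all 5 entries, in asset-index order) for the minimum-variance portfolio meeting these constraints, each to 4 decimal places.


0.0636  0.2057  0.3339  0.3734  0.0234

x=Σ⁻¹μ = [1.2325  2.4540  3.1931  3.4539  1.1378]
y=Σ⁻¹𝟙 = [16.9643  25.8761  27.0458  28.0342  19.1900]
a=μᵀx=1.255971  b=𝟙ᵀx=11.471352  c=𝟙ᵀy=117.110345  D=ac−b²=15.495241
λ₁=(c·0.123−b)/D = (117.110345·0.123−11.471352)/15.495241 = 0.189298
λ₂=(a−b·0.123)/D = (1.255971−11.471352·0.123)/15.495241 = -0.010003
w* = 0.189298·x + -0.010003·y:
  w_0 = 0.189298·1.2325 + -0.010003·16.9643 = 0.0636  (Intel)
  w_1 = 0.189298·2.4540 + -0.010003·25.8761 = 0.2057  (Unilever)
  w_2 = 0.189298·3.1931 + -0.010003·27.0458 = 0.3339  (Pfizer)
  w_3 = 0.189298·3.4539 + -0.010003·28.0342 = 0.3734  (Oracle)
  w_4 = 0.189298·1.1378 + -0.010003·19.1900 = 0.0234  (Kellogg)
Σw_i=1.0000  μᵀw=0.1230
σ²=wᵀΣw=λ₁·μ_p+λ₂ = 0.189298·0.123 + -0.010003 = 0.013280 ≈ 0.0133


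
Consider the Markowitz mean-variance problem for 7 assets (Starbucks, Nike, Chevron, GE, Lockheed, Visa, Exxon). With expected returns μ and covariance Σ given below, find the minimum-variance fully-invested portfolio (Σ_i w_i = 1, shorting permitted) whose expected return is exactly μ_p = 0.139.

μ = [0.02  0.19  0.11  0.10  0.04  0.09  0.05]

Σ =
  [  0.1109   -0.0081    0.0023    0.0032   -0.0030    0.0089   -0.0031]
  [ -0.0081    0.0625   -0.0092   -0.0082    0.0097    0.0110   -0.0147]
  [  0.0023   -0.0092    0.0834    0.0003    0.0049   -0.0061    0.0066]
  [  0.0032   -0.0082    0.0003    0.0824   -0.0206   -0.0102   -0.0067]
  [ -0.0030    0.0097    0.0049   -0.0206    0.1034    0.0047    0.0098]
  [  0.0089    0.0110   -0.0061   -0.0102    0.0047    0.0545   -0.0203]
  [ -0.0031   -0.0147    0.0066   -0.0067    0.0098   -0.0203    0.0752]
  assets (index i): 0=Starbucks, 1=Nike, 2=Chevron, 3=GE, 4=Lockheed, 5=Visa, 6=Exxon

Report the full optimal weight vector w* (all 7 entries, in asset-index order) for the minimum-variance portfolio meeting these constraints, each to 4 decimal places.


-0.0298  0.4453  0.1789  0.1688  -0.0514  0.1521  0.1363

u=Σ⁻¹μ = [0.2373  3.6596  1.7053  2.0151  0.0827  2.1788  1.9973]
v=Σ⁻¹𝟙 = [8.4868  21.8011  13.6071  21.2053  7.8971  26.5935  24.7541]
a=μᵀu=1.388439  b=𝟙ᵀu=11.876259  c=𝟙ᵀv=124.345014  D=ac−b²=31.599977
λ₁=(c·0.139−b)/D = (124.345014·0.139−11.876259)/31.599977 = 0.171130
λ₂=(a−b·0.139)/D = (1.388439−11.876259·0.139)/31.599977 = -0.008303
w* = 0.171130·u + -0.008303·v:
  w_0 = 0.171130·0.2373 + -0.008303·8.4868 = -0.0298  (Starbucks)
  w_1 = 0.171130·3.6596 + -0.008303·21.8011 = 0.4453  (Nike)
  w_2 = 0.171130·1.7053 + -0.008303·13.6071 = 0.1789  (Chevron)
  w_3 = 0.171130·2.0151 + -0.008303·21.2053 = 0.1688  (GE)
  w_4 = 0.171130·0.0827 + -0.008303·7.8971 = -0.0514  (Lockheed)
  w_5 = 0.171130·2.1788 + -0.008303·26.5935 = 0.1521  (Visa)
  w_6 = 0.171130·1.9973 + -0.008303·24.7541 = 0.1363  (Exxon)
Σw_i=1.0000  μᵀw=0.1390
σ²=wᵀΣw=λ₁·μ_p+λ₂ = 0.171130·0.139 + -0.008303 = 0.015484 ≈ 0.0155


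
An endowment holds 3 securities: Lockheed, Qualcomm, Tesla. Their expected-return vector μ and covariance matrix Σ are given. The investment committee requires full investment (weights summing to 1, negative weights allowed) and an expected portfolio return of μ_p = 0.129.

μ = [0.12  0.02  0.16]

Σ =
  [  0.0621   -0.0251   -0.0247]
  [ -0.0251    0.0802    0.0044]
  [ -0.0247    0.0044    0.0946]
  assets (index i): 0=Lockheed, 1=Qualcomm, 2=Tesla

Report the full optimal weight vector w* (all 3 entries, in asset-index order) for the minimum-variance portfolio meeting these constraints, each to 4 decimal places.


p=Σ⁻¹μ = [3.4145  1.1793  2.5280]
q=Σ⁻¹𝟙 = [31.9016  21.4709  17.9017]
a=μᵀp=0.837814  b=𝟙ᵀp=7.121877  c=𝟙ᵀq=71.274137  D=ac−b²=8.993302
λ₁=(c·0.129−b)/D = (71.274137·0.129−7.121877)/8.993302 = 0.230448
λ₂=(a−b·0.129)/D = (0.837814−7.121877·0.129)/8.993302 = -0.008997
w* = 0.230448·p + -0.008997·q:
  w_0 = 0.230448·3.4145 + -0.008997·31.9016 = 0.4999  (Lockheed)
  w_1 = 0.230448·1.1793 + -0.008997·21.4709 = 0.0786  (Qualcomm)
  w_2 = 0.230448·2.5280 + -0.008997·17.9017 = 0.4215  (Tesla)
Σw_i=1.0000  μᵀw=0.1290
σ²=wᵀΣw=λ₁·μ_p+λ₂ = 0.230448·0.129 + -0.008997 = 0.020731 ≈ 0.0207

0.4999  0.0786  0.4215


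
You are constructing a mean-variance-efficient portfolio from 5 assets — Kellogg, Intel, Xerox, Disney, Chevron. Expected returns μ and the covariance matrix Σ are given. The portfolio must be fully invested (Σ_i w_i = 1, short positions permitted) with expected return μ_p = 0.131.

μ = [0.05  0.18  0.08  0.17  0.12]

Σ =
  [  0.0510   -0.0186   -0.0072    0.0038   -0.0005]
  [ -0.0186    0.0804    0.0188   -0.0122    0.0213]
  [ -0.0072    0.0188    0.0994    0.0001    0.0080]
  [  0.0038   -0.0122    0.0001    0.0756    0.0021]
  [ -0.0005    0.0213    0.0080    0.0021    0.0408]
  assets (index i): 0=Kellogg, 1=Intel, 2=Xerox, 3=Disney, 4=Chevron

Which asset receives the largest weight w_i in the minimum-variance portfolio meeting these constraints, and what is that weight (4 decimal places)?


g=Σ⁻¹μ = [1.7950  2.5863  0.3290  2.5360  1.4179]
h=Σ⁻¹𝟙 = [25.1430  14.5491  7.9121  13.8857  14.9563]
a=μᵀg=1.182879  b=𝟙ᵀg=8.664281  c=𝟙ᵀh=76.446240  D=ac−b²=15.356911
λ₁=(c·0.131−b)/D = (76.446240·0.131−8.664281)/15.356911 = 0.087920
λ₂=(a−b·0.131)/D = (1.182879−8.664281·0.131)/15.356911 = 0.003116
w* = 0.087920·g + 0.003116·h:
  w_0 = 0.087920·1.7950 + 0.003116·25.1430 = 0.2362  (Kellogg)
  w_1 = 0.087920·2.5863 + 0.003116·14.5491 = 0.2727  (Intel)
  w_2 = 0.087920·0.3290 + 0.003116·7.9121 = 0.0536  (Xerox)
  w_3 = 0.087920·2.5360 + 0.003116·13.8857 = 0.2662  (Disney)
  w_4 = 0.087920·1.4179 + 0.003116·14.9563 = 0.1713  (Chevron)
Σw_i=1.0000  μᵀw=0.1310
σ²=wᵀΣw=λ₁·μ_p+λ₂ = 0.087920·0.131 + 0.003116 = 0.014634 ≈ 0.0146

Intel (0.2727)


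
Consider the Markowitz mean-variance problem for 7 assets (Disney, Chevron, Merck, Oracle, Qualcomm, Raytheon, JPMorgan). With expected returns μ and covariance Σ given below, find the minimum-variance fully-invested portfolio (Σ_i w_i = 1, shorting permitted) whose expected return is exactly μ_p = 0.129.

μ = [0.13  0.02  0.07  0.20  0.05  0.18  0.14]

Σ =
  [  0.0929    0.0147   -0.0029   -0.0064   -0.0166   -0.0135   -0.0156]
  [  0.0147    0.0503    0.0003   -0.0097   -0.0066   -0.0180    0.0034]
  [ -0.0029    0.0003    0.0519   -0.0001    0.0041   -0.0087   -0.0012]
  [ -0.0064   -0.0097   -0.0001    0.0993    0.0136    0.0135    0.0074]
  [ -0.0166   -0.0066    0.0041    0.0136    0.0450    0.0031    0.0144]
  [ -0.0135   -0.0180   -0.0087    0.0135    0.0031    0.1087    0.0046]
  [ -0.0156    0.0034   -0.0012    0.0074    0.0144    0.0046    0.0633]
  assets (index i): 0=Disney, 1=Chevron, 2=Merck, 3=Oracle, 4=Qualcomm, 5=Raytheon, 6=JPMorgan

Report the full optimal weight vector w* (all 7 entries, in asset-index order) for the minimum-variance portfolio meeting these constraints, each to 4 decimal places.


0.1962  0.0692  0.1643  0.1501  0.0537  0.1650  0.2015

u=Σ⁻¹μ = [2.2147  0.6425  1.7997  1.7329  0.4665  1.8550  2.3136]
v=Σ⁻¹𝟙 = [16.3584  23.9010  21.0105  7.4677  22.7924  14.7934  11.8107]
a=μᵀu=1.454445  b=𝟙ᵀu=11.024825  c=𝟙ᵀv=118.134113  D=ac−b²=50.272848
λ₁=(c·0.129−b)/D = (118.134113·0.129−11.024825)/50.272848 = 0.083832
λ₂=(a−b·0.129)/D = (1.454445−11.024825·0.129)/50.272848 = 0.000641
w* = 0.083832·u + 0.000641·v:
  w_0 = 0.083832·2.2147 + 0.000641·16.3584 = 0.1962  (Disney)
  w_1 = 0.083832·0.6425 + 0.000641·23.9010 = 0.0692  (Chevron)
  w_2 = 0.083832·1.7997 + 0.000641·21.0105 = 0.1643  (Merck)
  w_3 = 0.083832·1.7329 + 0.000641·7.4677 = 0.1501  (Oracle)
  w_4 = 0.083832·0.4665 + 0.000641·22.7924 = 0.0537  (Qualcomm)
  w_5 = 0.083832·1.8550 + 0.000641·14.7934 = 0.1650  (Raytheon)
  w_6 = 0.083832·2.3136 + 0.000641·11.8107 = 0.2015  (JPMorgan)
Σw_i=1.0000  μᵀw=0.1290
σ²=wᵀΣw=λ₁·μ_p+λ₂ = 0.083832·0.129 + 0.000641 = 0.011456 ≈ 0.0115


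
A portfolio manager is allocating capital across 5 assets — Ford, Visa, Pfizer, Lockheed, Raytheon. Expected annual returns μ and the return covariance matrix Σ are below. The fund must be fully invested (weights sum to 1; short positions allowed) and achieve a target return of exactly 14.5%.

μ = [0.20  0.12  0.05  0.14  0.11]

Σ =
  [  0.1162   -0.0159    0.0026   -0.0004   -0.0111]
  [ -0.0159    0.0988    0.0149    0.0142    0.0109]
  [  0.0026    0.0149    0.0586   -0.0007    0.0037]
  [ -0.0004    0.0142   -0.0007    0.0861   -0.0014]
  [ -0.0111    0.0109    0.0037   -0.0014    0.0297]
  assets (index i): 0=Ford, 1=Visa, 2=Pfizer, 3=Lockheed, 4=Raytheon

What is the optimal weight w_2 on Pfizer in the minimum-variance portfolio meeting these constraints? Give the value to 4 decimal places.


u=Σ⁻¹μ = [2.2425  0.8344  0.2905  1.5707  4.2734]
v=Σ⁻¹𝟙 = [12.3615  4.5226  13.2621  11.6114  35.5253]
a=μᵀu=1.253121  b=𝟙ᵀu=9.211497  c=𝟙ᵀv=77.282905  D=ac−b²=11.993125
λ₁=(c·0.145−b)/D = (77.282905·0.145−9.211497)/11.993125 = 0.166306
λ₂=(a−b·0.145)/D = (1.253121−9.211497·0.145)/11.993125 = -0.006883
w* = 0.166306·u + -0.006883·v:
  w_0 = 0.166306·2.2425 + -0.006883·12.3615 = 0.2879  (Ford)
  w_1 = 0.166306·0.8344 + -0.006883·4.5226 = 0.1076  (Visa)
  w_2 = 0.166306·0.2905 + -0.006883·13.2621 = -0.0430  (Pfizer)
  w_3 = 0.166306·1.5707 + -0.006883·11.6114 = 0.1813  (Lockheed)
  w_4 = 0.166306·4.2734 + -0.006883·35.5253 = 0.4662  (Raytheon)
Σw_i=1.0000  μᵀw=0.1450
σ²=wᵀΣw=λ₁·μ_p+λ₂ = 0.166306·0.145 + -0.006883 = 0.017232 ≈ 0.0172

-0.0430


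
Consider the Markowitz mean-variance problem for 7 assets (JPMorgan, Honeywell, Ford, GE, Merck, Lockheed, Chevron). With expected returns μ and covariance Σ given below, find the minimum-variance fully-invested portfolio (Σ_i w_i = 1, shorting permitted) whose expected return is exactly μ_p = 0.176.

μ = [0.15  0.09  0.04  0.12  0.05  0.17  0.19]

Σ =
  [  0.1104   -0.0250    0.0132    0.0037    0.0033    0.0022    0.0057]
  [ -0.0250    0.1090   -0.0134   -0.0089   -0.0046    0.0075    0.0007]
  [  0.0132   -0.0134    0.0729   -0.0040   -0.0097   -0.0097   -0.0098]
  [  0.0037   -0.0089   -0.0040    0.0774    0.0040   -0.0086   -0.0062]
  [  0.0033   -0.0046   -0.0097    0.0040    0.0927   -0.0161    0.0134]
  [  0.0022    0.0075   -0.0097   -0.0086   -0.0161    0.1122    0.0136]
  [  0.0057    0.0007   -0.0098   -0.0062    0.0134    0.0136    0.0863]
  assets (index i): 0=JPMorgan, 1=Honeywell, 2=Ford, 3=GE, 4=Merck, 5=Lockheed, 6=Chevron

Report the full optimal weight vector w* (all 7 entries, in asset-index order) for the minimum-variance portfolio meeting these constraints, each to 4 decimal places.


0.2204  0.0952  -0.0707  0.2538  -0.1121  0.2094  0.4039

u=Σ⁻¹μ = [1.2968  1.3452  1.2220  2.0082  0.5612  1.4894  2.0662]
v=Σ⁻¹𝟙 = [8.1902  14.6407  20.5338  16.7165  13.0972  11.4212  10.6270]
a=μᵀu=1.279307  b=𝟙ᵀu=9.989105  c=𝟙ᵀv=95.226479  D=ac−b²=22.041723
λ₁=(c·0.176−b)/D = (95.226479·0.176−9.989105)/22.041723 = 0.307179
λ₂=(a−b·0.176)/D = (1.279307−9.989105·0.176)/22.041723 = -0.021721
w* = 0.307179·u + -0.021721·v:
  w_0 = 0.307179·1.2968 + -0.021721·8.1902 = 0.2204  (JPMorgan)
  w_1 = 0.307179·1.3452 + -0.021721·14.6407 = 0.0952  (Honeywell)
  w_2 = 0.307179·1.2220 + -0.021721·20.5338 = -0.0707  (Ford)
  w_3 = 0.307179·2.0082 + -0.021721·16.7165 = 0.2538  (GE)
  w_4 = 0.307179·0.5612 + -0.021721·13.0972 = -0.1121  (Merck)
  w_5 = 0.307179·1.4894 + -0.021721·11.4212 = 0.2094  (Lockheed)
  w_6 = 0.307179·2.0662 + -0.021721·10.6270 = 0.4039  (Chevron)
Σw_i=1.0000  μᵀw=0.1760
σ²=wᵀΣw=λ₁·μ_p+λ₂ = 0.307179·0.176 + -0.021721 = 0.032342 ≈ 0.0323


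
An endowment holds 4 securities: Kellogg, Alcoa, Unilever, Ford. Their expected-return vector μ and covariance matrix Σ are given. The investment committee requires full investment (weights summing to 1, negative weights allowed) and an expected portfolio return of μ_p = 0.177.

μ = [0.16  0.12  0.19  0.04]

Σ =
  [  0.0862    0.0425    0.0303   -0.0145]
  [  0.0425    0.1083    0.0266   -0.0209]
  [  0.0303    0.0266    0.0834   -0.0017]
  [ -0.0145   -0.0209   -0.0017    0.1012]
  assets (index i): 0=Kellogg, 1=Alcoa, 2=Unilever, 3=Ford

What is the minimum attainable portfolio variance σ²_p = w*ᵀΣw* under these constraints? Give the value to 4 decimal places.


g=Σ⁻¹μ = [1.1835  0.3413  1.7529  0.6648]
h=Σ⁻¹𝟙 = [7.8066  6.8101  7.2375  12.5280]
a=μᵀg=0.589962  b=𝟙ᵀg=3.942517  c=𝟙ᵀh=34.382208  D=ac−b²=4.740767
λ₁=(c·0.177−b)/D = (34.382208·0.177−3.942517)/4.740767 = 0.452065
λ₂=(a−b·0.177)/D = (0.589962−3.942517·0.177)/4.740767 = -0.022752
w* = 0.452065·g + -0.022752·h:
  w_0 = 0.452065·1.1835 + -0.022752·7.8066 = 0.3574  (Kellogg)
  w_1 = 0.452065·0.3413 + -0.022752·6.8101 = -0.0006  (Alcoa)
  w_2 = 0.452065·1.7529 + -0.022752·7.2375 = 0.6277  (Unilever)
  w_3 = 0.452065·0.6648 + -0.022752·12.5280 = 0.0155  (Ford)
Σw_i=1.0000  μᵀw=0.1770
σ²=wᵀΣw=λ₁·μ_p+λ₂ = 0.452065·0.177 + -0.022752 = 0.057263 ≈ 0.0573

0.0573


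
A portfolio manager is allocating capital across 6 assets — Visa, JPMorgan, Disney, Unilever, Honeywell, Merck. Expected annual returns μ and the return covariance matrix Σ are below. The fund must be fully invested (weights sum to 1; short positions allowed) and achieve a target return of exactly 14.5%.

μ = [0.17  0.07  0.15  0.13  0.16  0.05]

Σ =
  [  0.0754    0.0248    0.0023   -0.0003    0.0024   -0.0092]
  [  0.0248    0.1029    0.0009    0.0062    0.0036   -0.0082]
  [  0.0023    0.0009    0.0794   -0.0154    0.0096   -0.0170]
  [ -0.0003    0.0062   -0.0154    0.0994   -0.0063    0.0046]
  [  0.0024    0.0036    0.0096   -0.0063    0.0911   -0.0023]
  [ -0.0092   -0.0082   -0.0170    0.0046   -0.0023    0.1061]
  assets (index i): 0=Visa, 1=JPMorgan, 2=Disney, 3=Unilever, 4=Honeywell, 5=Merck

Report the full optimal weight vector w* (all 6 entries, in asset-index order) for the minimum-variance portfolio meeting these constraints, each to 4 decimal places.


x=Σ⁻¹μ = [2.2510  0.0377  2.1690  1.7051  1.6096  0.9778]
y=Σ⁻¹𝟙 = [11.9237  6.6786  16.1835  12.1994  9.8718  13.2533]
a=μᵀx=1.238734  b=𝟙ᵀx=8.750129  c=𝟙ᵀy=70.110270  D=ac−b²=10.283199
λ₁=(c·0.145−b)/D = (70.110270·0.145−8.750129)/10.283199 = 0.137687
λ₂=(a−b·0.145)/D = (1.238734−8.750129·0.145)/10.283199 = -0.002921
w* = 0.137687·x + -0.002921·y:
  w_0 = 0.137687·2.2510 + -0.002921·11.9237 = 0.2751  (Visa)
  w_1 = 0.137687·0.0377 + -0.002921·6.6786 = -0.0143  (JPMorgan)
  w_2 = 0.137687·2.1690 + -0.002921·16.1835 = 0.2514  (Disney)
  w_3 = 0.137687·1.7051 + -0.002921·12.1994 = 0.1991  (Unilever)
  w_4 = 0.137687·1.6096 + -0.002921·9.8718 = 0.1928  (Honeywell)
  w_5 = 0.137687·0.9778 + -0.002921·13.2533 = 0.0959  (Merck)
Σw_i=1.0000  μᵀw=0.1450
σ²=wᵀΣw=λ₁·μ_p+λ₂ = 0.137687·0.145 + -0.002921 = 0.017044 ≈ 0.0170

0.2751  -0.0143  0.2514  0.1991  0.1928  0.0959


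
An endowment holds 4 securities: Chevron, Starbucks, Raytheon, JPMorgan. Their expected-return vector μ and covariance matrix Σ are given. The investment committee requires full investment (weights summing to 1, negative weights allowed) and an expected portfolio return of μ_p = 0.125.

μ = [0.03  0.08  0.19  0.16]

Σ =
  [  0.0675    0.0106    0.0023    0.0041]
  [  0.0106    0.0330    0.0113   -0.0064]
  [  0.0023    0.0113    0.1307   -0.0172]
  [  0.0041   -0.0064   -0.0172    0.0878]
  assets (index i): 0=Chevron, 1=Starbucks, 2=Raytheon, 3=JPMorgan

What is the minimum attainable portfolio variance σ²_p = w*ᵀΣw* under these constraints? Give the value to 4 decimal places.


u=Σ⁻¹μ = [-0.1221  2.3786  1.5536  2.3058]
v=Σ⁻¹𝟙 = [9.3581  27.6879  6.9795  14.3381]
a=μᵀu=0.850744  b=𝟙ᵀu=6.115962  c=𝟙ᵀv=58.363482  D=ac−b²=12.247361
λ₁=(c·0.125−b)/D = (58.363482·0.125−6.115962)/12.247361 = 0.096304
λ₂=(a−b·0.125)/D = (0.850744−6.115962·0.125)/12.247361 = 0.007042
w* = 0.096304·u + 0.007042·v:
  w_0 = 0.096304·-0.1221 + 0.007042·9.3581 = 0.0541  (Chevron)
  w_1 = 0.096304·2.3786 + 0.007042·27.6879 = 0.4241  (Starbucks)
  w_2 = 0.096304·1.5536 + 0.007042·6.9795 = 0.1988  (Raytheon)
  w_3 = 0.096304·2.3058 + 0.007042·14.3381 = 0.3230  (JPMorgan)
Σw_i=1.0000  μᵀw=0.1250
σ²=wᵀΣw=λ₁·μ_p+λ₂ = 0.096304·0.125 + 0.007042 = 0.019080 ≈ 0.0191

0.0191


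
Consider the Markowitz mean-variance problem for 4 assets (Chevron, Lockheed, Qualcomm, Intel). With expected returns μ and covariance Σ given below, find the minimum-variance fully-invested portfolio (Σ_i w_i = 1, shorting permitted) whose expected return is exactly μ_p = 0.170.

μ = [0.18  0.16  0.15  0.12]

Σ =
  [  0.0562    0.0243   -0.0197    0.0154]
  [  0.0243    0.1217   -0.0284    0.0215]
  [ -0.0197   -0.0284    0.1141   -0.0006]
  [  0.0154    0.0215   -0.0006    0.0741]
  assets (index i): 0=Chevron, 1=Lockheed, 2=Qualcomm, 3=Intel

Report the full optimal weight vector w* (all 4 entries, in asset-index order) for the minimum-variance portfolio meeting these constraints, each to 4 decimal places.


p=Σ⁻¹μ = [3.3321  1.0379  2.1516  0.6432]
q=Σ⁻¹𝟙 = [17.5025  6.4243  13.4278  8.1025]
a=μᵀp=1.165763  b=𝟙ᵀp=7.164797  c=𝟙ᵀq=45.457042  D=ac−b²=1.657822
λ₁=(c·0.170−b)/D = (45.457042·0.170−7.164797)/1.657822 = 0.339542
λ₂=(a−b·0.170)/D = (1.165763−7.164797·0.170)/1.657822 = -0.031519
w* = 0.339542·p + -0.031519·q:
  w_0 = 0.339542·3.3321 + -0.031519·17.5025 = 0.5797  (Chevron)
  w_1 = 0.339542·1.0379 + -0.031519·6.4243 = 0.1499  (Lockheed)
  w_2 = 0.339542·2.1516 + -0.031519·13.4278 = 0.3073  (Qualcomm)
  w_3 = 0.339542·0.6432 + -0.031519·8.1025 = -0.0370  (Intel)
Σw_i=1.0000  μᵀw=0.1700
σ²=wᵀΣw=λ₁·μ_p+λ₂ = 0.339542·0.170 + -0.031519 = 0.026203 ≈ 0.0262

0.5797  0.1499  0.3073  -0.0370


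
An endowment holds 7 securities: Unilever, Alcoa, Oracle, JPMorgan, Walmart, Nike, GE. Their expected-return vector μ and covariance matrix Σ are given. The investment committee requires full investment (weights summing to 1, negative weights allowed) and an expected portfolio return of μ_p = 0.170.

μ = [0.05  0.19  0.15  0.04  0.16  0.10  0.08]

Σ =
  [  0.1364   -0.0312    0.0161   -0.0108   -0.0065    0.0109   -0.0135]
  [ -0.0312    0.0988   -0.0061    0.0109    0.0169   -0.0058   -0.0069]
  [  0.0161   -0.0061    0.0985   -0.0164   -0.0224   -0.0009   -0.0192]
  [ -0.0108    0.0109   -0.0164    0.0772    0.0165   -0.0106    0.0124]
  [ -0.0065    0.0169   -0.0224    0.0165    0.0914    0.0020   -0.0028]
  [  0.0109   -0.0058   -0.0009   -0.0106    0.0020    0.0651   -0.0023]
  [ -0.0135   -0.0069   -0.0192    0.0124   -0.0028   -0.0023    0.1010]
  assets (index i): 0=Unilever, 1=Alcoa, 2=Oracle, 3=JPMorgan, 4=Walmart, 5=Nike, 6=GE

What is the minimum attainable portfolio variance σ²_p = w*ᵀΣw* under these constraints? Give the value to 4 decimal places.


g=Σ⁻¹μ = [0.7134  2.1272  2.3535  0.3949  1.9230  1.6978  1.5237]
h=Σ⁻¹𝟙 = [9.9143  12.9256  17.1058  13.8987  10.9957  17.5216  14.3585]
a=μᵀg=1.408021  b=𝟙ᵀg=10.733527  c=𝟙ᵀh=96.719989  D=ac−b²=20.975200
λ₁=(c·0.170−b)/D = (96.719989·0.170−10.733527)/20.975200 = 0.272172
λ₂=(a−b·0.170)/D = (1.408021−10.733527·0.170)/20.975200 = -0.019865
w* = 0.272172·g + -0.019865·h:
  w_0 = 0.272172·0.7134 + -0.019865·9.9143 = -0.0028  (Unilever)
  w_1 = 0.272172·2.1272 + -0.019865·12.9256 = 0.3222  (Alcoa)
  w_2 = 0.272172·2.3535 + -0.019865·17.1058 = 0.3008  (Oracle)
  w_3 = 0.272172·0.3949 + -0.019865·13.8987 = -0.1686  (JPMorgan)
  w_4 = 0.272172·1.9230 + -0.019865·10.9957 = 0.3049  (Walmart)
  w_5 = 0.272172·1.6978 + -0.019865·17.5216 = 0.1140  (Nike)
  w_6 = 0.272172·1.5237 + -0.019865·14.3585 = 0.1295  (GE)
Σw_i=1.0000  μᵀw=0.1700
σ²=wᵀΣw=λ₁·μ_p+λ₂ = 0.272172·0.170 + -0.019865 = 0.026404 ≈ 0.0264

0.0264


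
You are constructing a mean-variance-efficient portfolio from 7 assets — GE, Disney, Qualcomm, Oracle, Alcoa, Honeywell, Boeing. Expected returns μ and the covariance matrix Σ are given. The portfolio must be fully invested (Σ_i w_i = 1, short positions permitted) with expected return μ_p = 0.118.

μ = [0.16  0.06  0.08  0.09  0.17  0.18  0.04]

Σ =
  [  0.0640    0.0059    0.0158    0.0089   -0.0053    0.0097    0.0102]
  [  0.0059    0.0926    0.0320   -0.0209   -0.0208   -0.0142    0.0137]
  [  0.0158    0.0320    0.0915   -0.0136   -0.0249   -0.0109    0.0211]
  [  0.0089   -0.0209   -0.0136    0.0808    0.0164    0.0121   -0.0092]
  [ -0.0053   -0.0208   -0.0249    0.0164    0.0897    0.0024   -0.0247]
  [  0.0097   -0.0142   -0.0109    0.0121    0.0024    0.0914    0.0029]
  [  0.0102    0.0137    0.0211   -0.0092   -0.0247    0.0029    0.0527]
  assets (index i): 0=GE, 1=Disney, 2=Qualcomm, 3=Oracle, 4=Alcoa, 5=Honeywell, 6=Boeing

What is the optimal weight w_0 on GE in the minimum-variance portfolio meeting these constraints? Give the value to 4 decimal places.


u=Σ⁻¹μ = [1.8453  1.0676  0.9933  0.6510  2.6248  1.8720  0.9675]
v=Σ⁻¹𝟙 = [7.0084  13.2372  8.7816  13.3238  20.4125  10.3034  21.9879]
a=μᵀu=1.319238  b=𝟙ᵀu=10.021498  c=𝟙ᵀv=95.054766  D=ac−b²=24.969477
λ₁=(c·0.118−b)/D = (95.054766·0.118−10.021498)/24.969477 = 0.047857
λ₂=(a−b·0.118)/D = (1.319238−10.021498·0.118)/24.969477 = 0.005475
w* = 0.047857·u + 0.005475·v:
  w_0 = 0.047857·1.8453 + 0.005475·7.0084 = 0.1267  (GE)
  w_1 = 0.047857·1.0676 + 0.005475·13.2372 = 0.1236  (Disney)
  w_2 = 0.047857·0.9933 + 0.005475·8.7816 = 0.0956  (Qualcomm)
  w_3 = 0.047857·0.6510 + 0.005475·13.3238 = 0.1041  (Oracle)
  w_4 = 0.047857·2.6248 + 0.005475·20.4125 = 0.2374  (Alcoa)
  w_5 = 0.047857·1.8720 + 0.005475·10.3034 = 0.1460  (Honeywell)
  w_6 = 0.047857·0.9675 + 0.005475·21.9879 = 0.1667  (Boeing)
Σw_i=1.0000  μᵀw=0.1180
σ²=wᵀΣw=λ₁·μ_p+λ₂ = 0.047857·0.118 + 0.005475 = 0.011122 ≈ 0.0111

0.1267


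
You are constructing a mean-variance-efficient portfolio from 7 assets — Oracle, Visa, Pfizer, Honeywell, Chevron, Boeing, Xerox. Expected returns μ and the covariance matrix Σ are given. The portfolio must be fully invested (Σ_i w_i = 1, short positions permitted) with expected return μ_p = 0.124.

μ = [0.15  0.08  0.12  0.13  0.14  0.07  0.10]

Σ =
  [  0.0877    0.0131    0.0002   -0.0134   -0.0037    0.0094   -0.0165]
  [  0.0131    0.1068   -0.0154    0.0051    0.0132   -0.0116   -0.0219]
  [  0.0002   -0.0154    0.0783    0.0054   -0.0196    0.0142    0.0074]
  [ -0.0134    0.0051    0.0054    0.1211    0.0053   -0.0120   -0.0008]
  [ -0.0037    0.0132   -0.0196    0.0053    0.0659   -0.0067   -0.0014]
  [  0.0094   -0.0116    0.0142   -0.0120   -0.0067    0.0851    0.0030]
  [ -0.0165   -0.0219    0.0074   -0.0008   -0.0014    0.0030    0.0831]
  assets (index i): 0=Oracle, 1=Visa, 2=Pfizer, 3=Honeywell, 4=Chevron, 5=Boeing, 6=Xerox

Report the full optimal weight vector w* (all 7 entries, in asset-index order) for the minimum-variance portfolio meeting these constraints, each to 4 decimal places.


0.1996  0.0637  0.1830  0.1048  0.2500  0.0503  0.1486

x=Σ⁻¹μ = [2.1186  0.8110  1.9974  1.1456  2.6879  0.6793  1.6917]
y=Σ⁻¹𝟙 = [13.6542  11.7706  15.5589  8.9892  19.0001  11.4343  16.4552]
a=μᵀx=1.364298  b=𝟙ᵀx=11.131379  c=𝟙ᵀy=96.862472  D=ac−b²=8.241665
λ₁=(c·0.124−b)/D = (96.862472·0.124−11.131379)/8.241665 = 0.106722
λ₂=(a−b·0.124)/D = (1.364298−11.131379·0.124)/8.241665 = -0.001941
w* = 0.106722·x + -0.001941·y:
  w_0 = 0.106722·2.1186 + -0.001941·13.6542 = 0.1996  (Oracle)
  w_1 = 0.106722·0.8110 + -0.001941·11.7706 = 0.0637  (Visa)
  w_2 = 0.106722·1.9974 + -0.001941·15.5589 = 0.1830  (Pfizer)
  w_3 = 0.106722·1.1456 + -0.001941·8.9892 = 0.1048  (Honeywell)
  w_4 = 0.106722·2.6879 + -0.001941·19.0001 = 0.2500  (Chevron)
  w_5 = 0.106722·0.6793 + -0.001941·11.4343 = 0.0503  (Boeing)
  w_6 = 0.106722·1.6917 + -0.001941·16.4552 = 0.1486  (Xerox)
Σw_i=1.0000  μᵀw=0.1240
σ²=wᵀΣw=λ₁·μ_p+λ₂ = 0.106722·0.124 + -0.001941 = 0.011293 ≈ 0.0113


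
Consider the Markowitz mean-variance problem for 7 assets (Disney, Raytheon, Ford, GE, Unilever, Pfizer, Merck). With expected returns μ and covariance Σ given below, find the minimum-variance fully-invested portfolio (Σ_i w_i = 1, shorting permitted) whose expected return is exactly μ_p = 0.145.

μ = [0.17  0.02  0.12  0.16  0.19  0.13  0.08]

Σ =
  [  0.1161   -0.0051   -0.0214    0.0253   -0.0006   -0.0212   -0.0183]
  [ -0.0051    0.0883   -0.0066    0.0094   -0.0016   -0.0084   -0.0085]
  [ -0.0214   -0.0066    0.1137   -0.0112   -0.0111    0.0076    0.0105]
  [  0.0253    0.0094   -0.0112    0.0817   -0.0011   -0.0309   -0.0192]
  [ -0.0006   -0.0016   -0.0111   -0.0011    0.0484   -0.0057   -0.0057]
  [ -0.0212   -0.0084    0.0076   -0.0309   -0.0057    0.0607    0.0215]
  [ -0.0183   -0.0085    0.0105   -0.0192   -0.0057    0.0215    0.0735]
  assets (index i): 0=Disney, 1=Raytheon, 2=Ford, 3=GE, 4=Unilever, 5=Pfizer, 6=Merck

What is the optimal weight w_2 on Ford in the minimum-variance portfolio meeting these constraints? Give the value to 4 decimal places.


0.0978

p=Σ⁻¹μ = [2.1594  0.7808  1.9317  3.6051  5.2124  4.5737  1.4485]
q=Σ⁻¹𝟙 = [15.2635  15.8830  14.3169  23.8302  30.8521  31.3427  16.6466]
a=μᵀp=2.892131  b=𝟙ᵀp=19.711479  c=𝟙ᵀq=148.134944  D=ac−b²=39.883306
λ₁=(c·0.145−b)/D = (148.134944·0.145−19.711479)/39.883306 = 0.044332
λ₂=(a−b·0.145)/D = (2.892131−19.711479·0.145)/39.883306 = 0.000852
w* = 0.044332·p + 0.000852·q:
  w_0 = 0.044332·2.1594 + 0.000852·15.2635 = 0.1087  (Disney)
  w_1 = 0.044332·0.7808 + 0.000852·15.8830 = 0.0481  (Raytheon)
  w_2 = 0.044332·1.9317 + 0.000852·14.3169 = 0.0978  (Ford)
  w_3 = 0.044332·3.6051 + 0.000852·23.8302 = 0.1801  (GE)
  w_4 = 0.044332·5.2124 + 0.000852·30.8521 = 0.2573  (Unilever)
  w_5 = 0.044332·4.5737 + 0.000852·31.3427 = 0.2295  (Pfizer)
  w_6 = 0.044332·1.4485 + 0.000852·16.6466 = 0.0784  (Merck)
Σw_i=1.0000  μᵀw=0.1450
σ²=wᵀΣw=λ₁·μ_p+λ₂ = 0.044332·0.145 + 0.000852 = 0.007280 ≈ 0.0073


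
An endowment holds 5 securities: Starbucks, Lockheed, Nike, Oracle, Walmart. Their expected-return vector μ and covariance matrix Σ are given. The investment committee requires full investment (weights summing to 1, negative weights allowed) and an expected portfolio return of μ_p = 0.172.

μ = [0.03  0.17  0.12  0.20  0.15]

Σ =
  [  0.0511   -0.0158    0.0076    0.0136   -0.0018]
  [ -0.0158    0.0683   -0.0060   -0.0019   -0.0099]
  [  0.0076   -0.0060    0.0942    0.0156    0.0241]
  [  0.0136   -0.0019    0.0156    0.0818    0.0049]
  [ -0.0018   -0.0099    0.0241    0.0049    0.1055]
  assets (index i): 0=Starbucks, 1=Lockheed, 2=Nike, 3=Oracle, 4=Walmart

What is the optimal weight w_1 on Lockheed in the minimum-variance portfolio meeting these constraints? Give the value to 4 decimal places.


g=Σ⁻¹μ = [0.9048  3.0294  0.6615  2.1507  1.4705]
h=Σ⁻¹𝟙 = [24.0848  22.4446  6.3399  6.9203  10.2261]
a=μᵀg=1.272236  b=𝟙ᵀg=8.216888  c=𝟙ᵀh=70.015670  D=ac−b²=21.559216
λ₁=(c·0.172−b)/D = (70.015670·0.172−8.216888)/21.559216 = 0.177456
λ₂=(a−b·0.172)/D = (1.272236−8.216888·0.172)/21.559216 = -0.006543
w* = 0.177456·g + -0.006543·h:
  w_0 = 0.177456·0.9048 + -0.006543·24.0848 = 0.0030  (Starbucks)
  w_1 = 0.177456·3.0294 + -0.006543·22.4446 = 0.3907  (Lockheed)
  w_2 = 0.177456·0.6615 + -0.006543·6.3399 = 0.0759  (Nike)
  w_3 = 0.177456·2.1507 + -0.006543·6.9203 = 0.3364  (Oracle)
  w_4 = 0.177456·1.4705 + -0.006543·10.2261 = 0.1940  (Walmart)
Σw_i=1.0000  μᵀw=0.1720
σ²=wᵀΣw=λ₁·μ_p+λ₂ = 0.177456·0.172 + -0.006543 = 0.023979 ≈ 0.0240

0.3907
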